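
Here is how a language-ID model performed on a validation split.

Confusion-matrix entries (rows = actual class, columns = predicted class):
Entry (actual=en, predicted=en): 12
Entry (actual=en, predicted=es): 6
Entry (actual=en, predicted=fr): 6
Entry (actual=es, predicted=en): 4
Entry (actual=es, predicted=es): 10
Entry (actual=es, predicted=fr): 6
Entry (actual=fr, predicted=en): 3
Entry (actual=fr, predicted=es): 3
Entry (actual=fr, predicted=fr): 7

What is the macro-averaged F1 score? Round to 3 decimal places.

0.503

Per-class F1 score (2·TP/(2·TP+FP+FN)):
  en: TP=12, FP=4+3=7, FN=6+6=12 → 24/43 = 0.5581
  es: TP=10, FP=6+3=9, FN=4+6=10 → 20/39 = 0.5128
  fr: TP=7, FP=6+6=12, FN=3+3=6 → 14/32 = 0.4375
Macro-F1 score = mean = (0.5581 + 0.5128 + 0.4375) / 3 = 0.503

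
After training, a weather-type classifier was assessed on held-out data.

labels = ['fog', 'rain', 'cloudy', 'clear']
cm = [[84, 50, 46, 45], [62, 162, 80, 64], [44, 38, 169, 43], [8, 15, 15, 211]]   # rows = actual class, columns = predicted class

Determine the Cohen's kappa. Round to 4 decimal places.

Observed agreement pₒ = trace/N = 626/1136 = 0.55106
Expected agreement pₑ = Σ (rowᵢ·colᵢ)/N² = (225·198 + 368·265 + 294·310 + 249·363)/1136² = 0.25075
κ = (pₒ − pₑ)/(1 − pₑ) = (0.55106 − 0.25075)/(1 − 0.25075) = 0.4008

0.4008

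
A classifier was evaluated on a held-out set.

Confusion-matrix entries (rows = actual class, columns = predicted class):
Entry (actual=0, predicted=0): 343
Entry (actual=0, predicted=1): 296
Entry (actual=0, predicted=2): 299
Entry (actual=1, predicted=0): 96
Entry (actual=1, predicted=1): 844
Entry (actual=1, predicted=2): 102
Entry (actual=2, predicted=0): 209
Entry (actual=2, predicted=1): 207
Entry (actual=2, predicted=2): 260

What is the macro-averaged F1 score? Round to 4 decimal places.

Per-class F1 score (2·TP/(2·TP+FP+FN)):
  0: TP=343, FP=96+209=305, FN=296+299=595 → 686/1586 = 0.43253
  1: TP=844, FP=296+207=503, FN=96+102=198 → 1688/2389 = 0.70657
  2: TP=260, FP=299+102=401, FN=209+207=416 → 520/1337 = 0.38893
Macro-F1 score = mean = (0.43253 + 0.70657 + 0.38893) / 3 = 0.5093

0.5093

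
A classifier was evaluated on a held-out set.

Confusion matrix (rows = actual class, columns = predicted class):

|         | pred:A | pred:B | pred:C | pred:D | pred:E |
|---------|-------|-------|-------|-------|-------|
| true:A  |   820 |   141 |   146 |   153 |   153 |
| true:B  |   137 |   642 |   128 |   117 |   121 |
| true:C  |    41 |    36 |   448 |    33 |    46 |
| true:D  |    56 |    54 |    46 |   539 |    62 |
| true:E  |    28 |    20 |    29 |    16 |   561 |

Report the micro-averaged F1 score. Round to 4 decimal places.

Micro-averaging pools counts across classes: ΣTP=3010, ΣFP=1563, ΣFN=1563.
Micro-F1 score = 2·TP/(2·TP+FP+FN) on pooled counts = 0.6582 (equals overall accuracy in single-label multiclass).

0.6582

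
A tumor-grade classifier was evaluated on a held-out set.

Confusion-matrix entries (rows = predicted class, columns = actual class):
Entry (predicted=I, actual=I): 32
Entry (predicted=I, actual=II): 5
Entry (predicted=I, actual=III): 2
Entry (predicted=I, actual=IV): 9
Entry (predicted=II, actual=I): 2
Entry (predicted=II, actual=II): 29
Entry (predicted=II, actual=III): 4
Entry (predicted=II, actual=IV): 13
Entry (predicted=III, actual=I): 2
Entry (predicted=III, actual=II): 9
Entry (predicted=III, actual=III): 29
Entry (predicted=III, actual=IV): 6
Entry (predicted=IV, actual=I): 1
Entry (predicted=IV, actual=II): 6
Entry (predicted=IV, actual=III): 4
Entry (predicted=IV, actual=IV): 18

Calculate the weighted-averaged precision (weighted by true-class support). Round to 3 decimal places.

0.628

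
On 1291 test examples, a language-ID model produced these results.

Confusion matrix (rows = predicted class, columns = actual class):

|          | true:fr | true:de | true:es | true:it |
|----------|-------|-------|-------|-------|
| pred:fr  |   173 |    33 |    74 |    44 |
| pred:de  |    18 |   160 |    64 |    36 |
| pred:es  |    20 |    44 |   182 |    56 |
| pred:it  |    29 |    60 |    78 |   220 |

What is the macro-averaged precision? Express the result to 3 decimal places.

0.570

Per-class precision (TP/(TP+FP)):
  fr: TP=173, FP=33+74+44=151 → 173/324 = 0.5340
  de: TP=160, FP=18+64+36=118 → 160/278 = 0.5755
  es: TP=182, FP=20+44+56=120 → 182/302 = 0.6026
  it: TP=220, FP=29+60+78=167 → 220/387 = 0.5685
Macro-precision = mean = (0.5340 + 0.5755 + 0.6026 + 0.5685) / 4 = 0.570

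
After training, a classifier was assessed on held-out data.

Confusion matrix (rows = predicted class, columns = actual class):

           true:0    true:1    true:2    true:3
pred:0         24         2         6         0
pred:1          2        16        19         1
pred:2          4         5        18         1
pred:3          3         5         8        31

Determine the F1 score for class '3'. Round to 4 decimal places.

Treat '3' as positive and all other classes as negative.
F1 score = 2·TP/(2·TP+FP+FN).
3: TP=31, FP=3+5+8=16, FN=0+1+1=2 → 62/80 = 0.77500

0.7750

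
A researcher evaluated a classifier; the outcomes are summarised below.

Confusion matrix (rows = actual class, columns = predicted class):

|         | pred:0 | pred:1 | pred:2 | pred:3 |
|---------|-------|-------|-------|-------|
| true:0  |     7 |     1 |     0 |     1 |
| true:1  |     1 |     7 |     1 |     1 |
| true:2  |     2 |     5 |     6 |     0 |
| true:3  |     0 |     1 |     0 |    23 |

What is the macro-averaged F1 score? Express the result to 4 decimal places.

0.7147

Per-class F1 score (2·TP/(2·TP+FP+FN)):
  0: TP=7, FP=1+2+0=3, FN=1+0+1=2 → 14/19 = 0.73684
  1: TP=7, FP=1+5+1=7, FN=1+1+1=3 → 14/24 = 0.58333
  2: TP=6, FP=0+1+0=1, FN=2+5+0=7 → 12/20 = 0.60000
  3: TP=23, FP=1+1+0=2, FN=0+1+0=1 → 46/49 = 0.93878
Macro-F1 score = mean = (0.73684 + 0.58333 + 0.60000 + 0.93878) / 4 = 0.7147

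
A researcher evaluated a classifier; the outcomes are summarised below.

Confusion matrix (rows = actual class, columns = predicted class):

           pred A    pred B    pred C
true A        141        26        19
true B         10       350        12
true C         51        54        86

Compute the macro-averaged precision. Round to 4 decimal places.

0.7490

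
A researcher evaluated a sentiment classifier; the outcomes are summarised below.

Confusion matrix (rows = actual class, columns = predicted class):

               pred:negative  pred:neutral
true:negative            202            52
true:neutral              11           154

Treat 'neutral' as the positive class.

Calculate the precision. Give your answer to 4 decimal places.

0.7476

Precision = TP/(TP+FP) = 154/(154+52) = 154/206 = 0.7476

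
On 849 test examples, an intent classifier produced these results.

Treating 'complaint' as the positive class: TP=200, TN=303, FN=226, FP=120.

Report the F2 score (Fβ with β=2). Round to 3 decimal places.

Fβ = (1+β²)·TP / ((1+β²)·TP + β²·FN + FP), with β²=4
= 5·200 / (5·200 + 4·226 + 120) = 0.494

0.494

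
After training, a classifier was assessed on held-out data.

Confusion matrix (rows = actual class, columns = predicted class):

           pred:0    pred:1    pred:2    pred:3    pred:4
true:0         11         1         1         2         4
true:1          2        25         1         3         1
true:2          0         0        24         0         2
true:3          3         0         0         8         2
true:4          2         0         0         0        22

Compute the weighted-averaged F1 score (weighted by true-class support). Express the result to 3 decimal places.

0.790

Per-class F1 score (2·TP/(2·TP+FP+FN)):
  0: TP=11, FP=2+0+3+2=7, FN=1+1+2+4=8 → 22/37 = 0.5946
  1: TP=25, FP=1+0+0+0=1, FN=2+1+3+1=7 → 50/58 = 0.8621
  2: TP=24, FP=1+1+0+0=2, FN=0+0+0+2=2 → 48/52 = 0.9231
  3: TP=8, FP=2+3+0+0=5, FN=3+0+0+2=5 → 16/26 = 0.6154
  4: TP=22, FP=4+1+2+2=9, FN=2+0+0+0=2 → 44/55 = 0.8000
Weighted-F1 score = Σ (supportᵢ/N)·F1 scoreᵢ with N=114: (19/114)·0.5946 + (32/114)·0.8621 + (26/114)·0.9231 + (13/114)·0.6154 + (24/114)·0.8000 = 0.790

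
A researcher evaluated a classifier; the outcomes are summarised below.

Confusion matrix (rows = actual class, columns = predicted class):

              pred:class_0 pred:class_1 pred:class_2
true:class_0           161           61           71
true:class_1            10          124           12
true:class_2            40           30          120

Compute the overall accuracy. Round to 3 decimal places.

Accuracy = trace / total = (161+124+120=405) / 629 = 405/629 = 0.644

0.644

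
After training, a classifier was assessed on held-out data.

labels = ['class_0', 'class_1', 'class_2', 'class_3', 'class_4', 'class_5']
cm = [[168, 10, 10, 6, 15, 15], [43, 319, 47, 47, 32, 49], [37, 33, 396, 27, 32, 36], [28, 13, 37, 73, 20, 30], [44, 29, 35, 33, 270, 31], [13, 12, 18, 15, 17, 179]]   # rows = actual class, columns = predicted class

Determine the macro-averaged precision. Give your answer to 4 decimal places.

0.5983

Per-class precision (TP/(TP+FP)):
  class_0: TP=168, FP=43+37+28+44+13=165 → 168/333 = 0.50450
  class_1: TP=319, FP=10+33+13+29+12=97 → 319/416 = 0.76683
  class_2: TP=396, FP=10+47+37+35+18=147 → 396/543 = 0.72928
  class_3: TP=73, FP=6+47+27+33+15=128 → 73/201 = 0.36318
  class_4: TP=270, FP=15+32+32+20+17=116 → 270/386 = 0.69948
  class_5: TP=179, FP=15+49+36+30+31=161 → 179/340 = 0.52647
Macro-precision = mean = (0.50450 + 0.76683 + 0.72928 + 0.36318 + 0.69948 + 0.52647) / 6 = 0.5983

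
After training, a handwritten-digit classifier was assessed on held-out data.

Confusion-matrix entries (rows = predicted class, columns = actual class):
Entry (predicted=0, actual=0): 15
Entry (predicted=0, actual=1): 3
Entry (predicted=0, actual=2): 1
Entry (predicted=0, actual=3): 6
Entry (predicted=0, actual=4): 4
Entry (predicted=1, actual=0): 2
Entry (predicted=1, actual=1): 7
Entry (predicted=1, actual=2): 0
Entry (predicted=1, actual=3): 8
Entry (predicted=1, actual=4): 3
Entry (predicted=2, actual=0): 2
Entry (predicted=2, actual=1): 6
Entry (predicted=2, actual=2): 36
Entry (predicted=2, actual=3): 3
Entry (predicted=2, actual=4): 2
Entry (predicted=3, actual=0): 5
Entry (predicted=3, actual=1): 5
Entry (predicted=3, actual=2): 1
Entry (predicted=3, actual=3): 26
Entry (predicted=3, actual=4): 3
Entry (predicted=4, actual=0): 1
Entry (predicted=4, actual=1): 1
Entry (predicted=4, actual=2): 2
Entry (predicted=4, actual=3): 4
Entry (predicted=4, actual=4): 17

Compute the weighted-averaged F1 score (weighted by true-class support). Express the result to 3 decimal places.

Per-class F1 score (2·TP/(2·TP+FP+FN)):
  0: TP=15, FP=3+1+6+4=14, FN=2+2+5+1=10 → 30/54 = 0.5556
  1: TP=7, FP=2+0+8+3=13, FN=3+6+5+1=15 → 14/42 = 0.3333
  2: TP=36, FP=2+6+3+2=13, FN=1+0+1+2=4 → 72/89 = 0.8090
  3: TP=26, FP=5+5+1+3=14, FN=6+8+3+4=21 → 52/87 = 0.5977
  4: TP=17, FP=1+1+2+4=8, FN=4+3+2+3=12 → 34/54 = 0.6296
Weighted-F1 score = Σ (supportᵢ/N)·F1 scoreᵢ with N=163: (25/163)·0.5556 + (22/163)·0.3333 + (40/163)·0.8090 + (47/163)·0.5977 + (29/163)·0.6296 = 0.613

0.613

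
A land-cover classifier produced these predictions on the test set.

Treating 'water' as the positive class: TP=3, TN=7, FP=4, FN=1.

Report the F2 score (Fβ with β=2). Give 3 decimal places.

0.652

Fβ = (1+β²)·TP / ((1+β²)·TP + β²·FN + FP), with β²=4
= 5·3 / (5·3 + 4·1 + 4) = 0.652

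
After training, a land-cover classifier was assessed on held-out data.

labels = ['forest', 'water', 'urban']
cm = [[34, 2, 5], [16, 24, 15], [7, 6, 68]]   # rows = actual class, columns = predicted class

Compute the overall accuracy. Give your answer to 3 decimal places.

Accuracy = trace / total = (34+24+68=126) / 177 = 126/177 = 0.712

0.712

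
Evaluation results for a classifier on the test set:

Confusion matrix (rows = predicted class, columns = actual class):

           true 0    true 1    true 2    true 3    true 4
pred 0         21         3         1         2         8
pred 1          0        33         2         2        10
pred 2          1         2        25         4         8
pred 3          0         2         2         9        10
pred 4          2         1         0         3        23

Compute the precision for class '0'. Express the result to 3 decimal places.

Take TP from the diagonal, FP from the rest of the '0' prediction marginal, FN from the rest of the '0' actual marginal.
precision = TP/(TP+FP).
0: TP=21, FP=3+1+2+8=14 → 21/35 = 0.6000

0.600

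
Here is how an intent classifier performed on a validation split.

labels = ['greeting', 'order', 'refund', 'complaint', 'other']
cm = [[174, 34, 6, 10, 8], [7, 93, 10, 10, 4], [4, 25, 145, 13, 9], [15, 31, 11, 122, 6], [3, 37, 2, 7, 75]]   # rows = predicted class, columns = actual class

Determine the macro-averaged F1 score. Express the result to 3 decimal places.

Per-class F1 score (2·TP/(2·TP+FP+FN)):
  greeting: TP=174, FP=34+6+10+8=58, FN=7+4+15+3=29 → 348/435 = 0.8000
  order: TP=93, FP=7+10+10+4=31, FN=34+25+31+37=127 → 186/344 = 0.5407
  refund: TP=145, FP=4+25+13+9=51, FN=6+10+11+2=29 → 290/370 = 0.7838
  complaint: TP=122, FP=15+31+11+6=63, FN=10+10+13+7=40 → 244/347 = 0.7032
  other: TP=75, FP=3+37+2+7=49, FN=8+4+9+6=27 → 150/226 = 0.6637
Macro-F1 score = mean = (0.8000 + 0.5407 + 0.7838 + 0.7032 + 0.6637) / 5 = 0.698

0.698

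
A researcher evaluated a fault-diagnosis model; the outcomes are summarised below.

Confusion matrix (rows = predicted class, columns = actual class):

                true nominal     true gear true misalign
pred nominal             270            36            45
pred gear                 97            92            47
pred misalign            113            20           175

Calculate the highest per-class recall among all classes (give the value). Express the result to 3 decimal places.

Per-class recall (TP/(TP+FN)):
  nominal: TP=270, FN=97+113=210 → 270/480 = 0.5625
  gear: TP=92, FN=36+20=56 → 92/148 = 0.6216
  misalign: TP=175, FN=45+47=92 → 175/267 = 0.6554
Highest is class 'misalign' with recall = 0.655.

0.655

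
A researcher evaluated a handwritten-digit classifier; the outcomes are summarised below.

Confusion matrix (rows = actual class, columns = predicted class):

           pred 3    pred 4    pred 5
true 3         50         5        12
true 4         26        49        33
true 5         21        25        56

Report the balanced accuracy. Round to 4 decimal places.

Balanced accuracy = mean of per-class recall.
  3: recall = 50/67 = 0.74627
  4: recall = 49/108 = 0.45370
  5: recall = 56/102 = 0.54902
Mean = (0.74627 + 0.45370 + 0.54902) / 3 = 0.5830

0.5830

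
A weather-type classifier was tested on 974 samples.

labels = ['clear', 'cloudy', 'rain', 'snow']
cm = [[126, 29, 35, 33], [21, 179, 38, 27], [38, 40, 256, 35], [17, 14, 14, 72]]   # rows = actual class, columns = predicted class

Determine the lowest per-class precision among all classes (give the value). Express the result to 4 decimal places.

Per-class precision (TP/(TP+FP)):
  clear: TP=126, FP=21+38+17=76 → 126/202 = 0.62376
  cloudy: TP=179, FP=29+40+14=83 → 179/262 = 0.68321
  rain: TP=256, FP=35+38+14=87 → 256/343 = 0.74636
  snow: TP=72, FP=33+27+35=95 → 72/167 = 0.43114
Lowest is class 'snow' with precision = 0.4311.

0.4311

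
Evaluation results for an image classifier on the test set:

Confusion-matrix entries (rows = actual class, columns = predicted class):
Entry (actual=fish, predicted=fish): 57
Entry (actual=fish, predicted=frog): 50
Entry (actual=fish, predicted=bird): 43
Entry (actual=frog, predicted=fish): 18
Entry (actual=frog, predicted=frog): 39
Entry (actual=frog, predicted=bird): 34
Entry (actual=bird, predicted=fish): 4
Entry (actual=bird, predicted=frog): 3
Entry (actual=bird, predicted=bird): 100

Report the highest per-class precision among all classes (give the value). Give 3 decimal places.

0.722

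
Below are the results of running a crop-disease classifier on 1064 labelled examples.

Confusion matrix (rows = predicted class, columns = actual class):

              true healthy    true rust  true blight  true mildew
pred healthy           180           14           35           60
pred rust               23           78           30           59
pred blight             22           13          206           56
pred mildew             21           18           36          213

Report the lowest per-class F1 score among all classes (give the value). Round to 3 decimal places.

0.498

Per-class F1 score (2·TP/(2·TP+FP+FN)):
  healthy: TP=180, FP=14+35+60=109, FN=23+22+21=66 → 360/535 = 0.6729
  rust: TP=78, FP=23+30+59=112, FN=14+13+18=45 → 156/313 = 0.4984
  blight: TP=206, FP=22+13+56=91, FN=35+30+36=101 → 412/604 = 0.6821
  mildew: TP=213, FP=21+18+36=75, FN=60+59+56=175 → 426/676 = 0.6302
Lowest is class 'rust' with F1 score = 0.498.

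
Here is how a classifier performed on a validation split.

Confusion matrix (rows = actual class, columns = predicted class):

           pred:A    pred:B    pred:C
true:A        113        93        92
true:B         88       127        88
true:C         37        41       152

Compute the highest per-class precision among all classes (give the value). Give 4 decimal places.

0.4866

Per-class precision (TP/(TP+FP)):
  A: TP=113, FP=88+37=125 → 113/238 = 0.47479
  B: TP=127, FP=93+41=134 → 127/261 = 0.48659
  C: TP=152, FP=92+88=180 → 152/332 = 0.45783
Highest is class 'B' with precision = 0.4866.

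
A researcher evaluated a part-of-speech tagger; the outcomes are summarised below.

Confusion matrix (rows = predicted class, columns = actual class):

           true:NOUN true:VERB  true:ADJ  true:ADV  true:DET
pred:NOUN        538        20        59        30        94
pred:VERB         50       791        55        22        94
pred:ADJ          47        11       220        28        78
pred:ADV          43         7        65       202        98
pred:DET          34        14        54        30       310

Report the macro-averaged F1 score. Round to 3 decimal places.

0.646

Per-class F1 score (2·TP/(2·TP+FP+FN)):
  NOUN: TP=538, FP=20+59+30+94=203, FN=50+47+43+34=174 → 1076/1453 = 0.7405
  VERB: TP=791, FP=50+55+22+94=221, FN=20+11+7+14=52 → 1582/1855 = 0.8528
  ADJ: TP=220, FP=47+11+28+78=164, FN=59+55+65+54=233 → 440/837 = 0.5257
  ADV: TP=202, FP=43+7+65+98=213, FN=30+22+28+30=110 → 404/727 = 0.5557
  DET: TP=310, FP=34+14+54+30=132, FN=94+94+78+98=364 → 620/1116 = 0.5556
Macro-F1 score = mean = (0.7405 + 0.8528 + 0.5257 + 0.5557 + 0.5556) / 5 = 0.646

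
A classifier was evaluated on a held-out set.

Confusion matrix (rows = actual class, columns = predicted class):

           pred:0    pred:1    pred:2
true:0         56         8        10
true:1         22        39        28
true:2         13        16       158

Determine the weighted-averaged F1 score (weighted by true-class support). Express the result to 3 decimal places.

0.715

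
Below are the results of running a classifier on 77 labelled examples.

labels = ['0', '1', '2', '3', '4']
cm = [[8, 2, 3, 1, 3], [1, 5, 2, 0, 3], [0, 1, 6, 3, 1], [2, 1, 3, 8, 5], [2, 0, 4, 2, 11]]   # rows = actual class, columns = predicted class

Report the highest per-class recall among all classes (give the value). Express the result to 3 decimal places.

0.579

Per-class recall (TP/(TP+FN)):
  0: TP=8, FN=2+3+1+3=9 → 8/17 = 0.4706
  1: TP=5, FN=1+2+0+3=6 → 5/11 = 0.4545
  2: TP=6, FN=0+1+3+1=5 → 6/11 = 0.5455
  3: TP=8, FN=2+1+3+5=11 → 8/19 = 0.4211
  4: TP=11, FN=2+0+4+2=8 → 11/19 = 0.5789
Highest is class '4' with recall = 0.579.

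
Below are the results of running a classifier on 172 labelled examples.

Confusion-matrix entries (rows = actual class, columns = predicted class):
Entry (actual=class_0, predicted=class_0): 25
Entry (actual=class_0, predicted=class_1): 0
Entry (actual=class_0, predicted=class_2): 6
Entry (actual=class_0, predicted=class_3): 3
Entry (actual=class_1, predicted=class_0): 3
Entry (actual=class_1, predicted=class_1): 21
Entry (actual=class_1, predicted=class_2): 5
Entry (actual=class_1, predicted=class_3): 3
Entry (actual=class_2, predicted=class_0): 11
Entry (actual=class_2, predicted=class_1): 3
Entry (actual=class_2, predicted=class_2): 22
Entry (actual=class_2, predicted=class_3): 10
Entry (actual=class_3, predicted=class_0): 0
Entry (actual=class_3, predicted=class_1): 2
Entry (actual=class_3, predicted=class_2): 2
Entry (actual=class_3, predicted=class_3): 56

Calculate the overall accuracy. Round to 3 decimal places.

Accuracy = trace / total = (25+21+22+56=124) / 172 = 124/172 = 0.721

0.721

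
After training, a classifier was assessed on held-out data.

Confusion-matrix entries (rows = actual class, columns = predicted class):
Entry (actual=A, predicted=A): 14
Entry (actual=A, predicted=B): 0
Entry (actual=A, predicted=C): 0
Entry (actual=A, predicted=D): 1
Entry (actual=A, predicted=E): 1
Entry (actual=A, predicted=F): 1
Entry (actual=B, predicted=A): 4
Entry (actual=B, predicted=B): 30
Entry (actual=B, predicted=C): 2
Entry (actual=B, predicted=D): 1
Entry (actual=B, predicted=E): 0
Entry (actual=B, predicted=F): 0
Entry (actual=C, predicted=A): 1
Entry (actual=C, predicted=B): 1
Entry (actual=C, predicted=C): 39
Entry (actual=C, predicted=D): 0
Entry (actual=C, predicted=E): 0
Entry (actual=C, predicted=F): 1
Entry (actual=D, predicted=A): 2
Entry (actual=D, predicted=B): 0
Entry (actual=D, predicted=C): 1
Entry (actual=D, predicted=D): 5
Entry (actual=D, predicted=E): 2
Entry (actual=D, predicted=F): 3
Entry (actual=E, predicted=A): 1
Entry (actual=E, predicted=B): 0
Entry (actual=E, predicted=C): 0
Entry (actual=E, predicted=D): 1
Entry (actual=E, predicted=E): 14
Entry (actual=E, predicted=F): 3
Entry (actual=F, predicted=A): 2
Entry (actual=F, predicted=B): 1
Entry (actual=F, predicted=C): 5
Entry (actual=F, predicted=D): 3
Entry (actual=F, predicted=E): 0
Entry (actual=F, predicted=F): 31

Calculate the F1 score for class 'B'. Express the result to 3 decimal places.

0.870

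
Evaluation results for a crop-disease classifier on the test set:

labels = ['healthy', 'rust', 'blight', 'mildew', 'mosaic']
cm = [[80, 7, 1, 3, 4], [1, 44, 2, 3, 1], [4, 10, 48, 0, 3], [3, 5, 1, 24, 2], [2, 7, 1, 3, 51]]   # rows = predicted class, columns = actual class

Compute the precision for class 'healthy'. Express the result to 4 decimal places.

0.8421

Take TP from the diagonal, FP from the rest of the 'healthy' prediction marginal, FN from the rest of the 'healthy' actual marginal.
precision = TP/(TP+FP).
healthy: TP=80, FP=7+1+3+4=15 → 80/95 = 0.84211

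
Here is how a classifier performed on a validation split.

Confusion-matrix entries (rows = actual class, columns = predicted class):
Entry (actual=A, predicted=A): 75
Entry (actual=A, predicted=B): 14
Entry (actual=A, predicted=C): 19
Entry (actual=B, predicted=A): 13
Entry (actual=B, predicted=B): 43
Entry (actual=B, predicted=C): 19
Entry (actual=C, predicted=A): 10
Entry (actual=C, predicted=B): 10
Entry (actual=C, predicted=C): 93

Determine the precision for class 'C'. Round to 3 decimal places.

0.710

One-vs-rest for 'C': TP = diagonal; FP = other classes predicted 'C'; FN = 'C' predicted as other.
precision = TP/(TP+FP).
C: TP=93, FP=19+19=38 → 93/131 = 0.7099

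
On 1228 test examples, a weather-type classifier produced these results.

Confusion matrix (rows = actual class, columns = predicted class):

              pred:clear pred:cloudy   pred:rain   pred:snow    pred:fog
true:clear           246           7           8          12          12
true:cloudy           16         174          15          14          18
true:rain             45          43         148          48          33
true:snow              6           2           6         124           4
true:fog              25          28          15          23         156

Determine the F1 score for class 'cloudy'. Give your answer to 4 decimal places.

0.7088

F1 score = 2·TP/(2·TP+FP+FN).
cloudy: TP=174, FP=7+43+2+28=80, FN=16+15+14+18=63 → 348/491 = 0.70876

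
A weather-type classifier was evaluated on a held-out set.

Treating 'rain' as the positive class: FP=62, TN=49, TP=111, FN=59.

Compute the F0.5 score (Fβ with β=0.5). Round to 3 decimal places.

Fβ = (1+β²)·TP / ((1+β²)·TP + β²·FN + FP), with β²=1/4
= 1.25·111 / (1.25·111 + 0.25·59 + 62) = 0.644

0.644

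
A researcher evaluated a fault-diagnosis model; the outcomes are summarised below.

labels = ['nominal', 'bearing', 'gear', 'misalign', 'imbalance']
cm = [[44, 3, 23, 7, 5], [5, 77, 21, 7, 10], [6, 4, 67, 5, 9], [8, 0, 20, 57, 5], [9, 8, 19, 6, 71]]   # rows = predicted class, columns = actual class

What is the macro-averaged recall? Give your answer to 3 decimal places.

Per-class recall (TP/(TP+FN)):
  nominal: TP=44, FN=5+6+8+9=28 → 44/72 = 0.6111
  bearing: TP=77, FN=3+4+0+8=15 → 77/92 = 0.8370
  gear: TP=67, FN=23+21+20+19=83 → 67/150 = 0.4467
  misalign: TP=57, FN=7+7+5+6=25 → 57/82 = 0.6951
  imbalance: TP=71, FN=5+10+9+5=29 → 71/100 = 0.7100
Macro-recall = mean = (0.6111 + 0.8370 + 0.4467 + 0.6951 + 0.7100) / 5 = 0.660

0.660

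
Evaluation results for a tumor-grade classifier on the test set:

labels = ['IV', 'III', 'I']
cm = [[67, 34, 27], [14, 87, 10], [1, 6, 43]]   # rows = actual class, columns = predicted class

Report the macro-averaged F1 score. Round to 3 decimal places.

Per-class F1 score (2·TP/(2·TP+FP+FN)):
  IV: TP=67, FP=14+1=15, FN=34+27=61 → 134/210 = 0.6381
  III: TP=87, FP=34+6=40, FN=14+10=24 → 174/238 = 0.7311
  I: TP=43, FP=27+10=37, FN=1+6=7 → 86/130 = 0.6615
Macro-F1 score = mean = (0.6381 + 0.7311 + 0.6615) / 3 = 0.677

0.677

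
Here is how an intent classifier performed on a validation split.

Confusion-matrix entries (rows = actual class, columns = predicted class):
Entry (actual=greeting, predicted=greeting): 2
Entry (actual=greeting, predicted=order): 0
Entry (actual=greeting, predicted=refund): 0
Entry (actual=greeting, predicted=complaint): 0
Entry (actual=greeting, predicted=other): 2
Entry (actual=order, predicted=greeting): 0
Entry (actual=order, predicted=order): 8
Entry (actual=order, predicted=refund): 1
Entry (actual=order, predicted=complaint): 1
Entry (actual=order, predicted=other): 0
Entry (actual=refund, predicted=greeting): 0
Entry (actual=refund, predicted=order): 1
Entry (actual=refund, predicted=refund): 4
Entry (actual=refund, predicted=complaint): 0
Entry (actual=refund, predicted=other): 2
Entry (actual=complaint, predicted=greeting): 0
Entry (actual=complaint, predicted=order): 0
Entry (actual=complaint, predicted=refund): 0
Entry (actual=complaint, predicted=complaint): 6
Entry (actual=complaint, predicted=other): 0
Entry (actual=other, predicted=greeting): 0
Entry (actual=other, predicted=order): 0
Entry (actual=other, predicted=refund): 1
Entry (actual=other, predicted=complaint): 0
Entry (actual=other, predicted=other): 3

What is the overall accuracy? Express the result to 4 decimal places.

0.7419

Accuracy = trace / total = (2+8+4+6+3=23) / 31 = 23/31 = 0.7419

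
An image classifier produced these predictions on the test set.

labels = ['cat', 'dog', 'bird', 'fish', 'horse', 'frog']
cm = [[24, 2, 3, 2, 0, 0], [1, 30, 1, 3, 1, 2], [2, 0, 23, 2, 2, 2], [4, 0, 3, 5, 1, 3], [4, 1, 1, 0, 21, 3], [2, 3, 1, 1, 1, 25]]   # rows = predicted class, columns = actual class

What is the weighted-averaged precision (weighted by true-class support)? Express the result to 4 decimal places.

0.7239

Per-class precision (TP/(TP+FP)):
  cat: TP=24, FP=2+3+2+0+0=7 → 24/31 = 0.77419
  dog: TP=30, FP=1+1+3+1+2=8 → 30/38 = 0.78947
  bird: TP=23, FP=2+0+2+2+2=8 → 23/31 = 0.74194
  fish: TP=5, FP=4+0+3+1+3=11 → 5/16 = 0.31250
  horse: TP=21, FP=4+1+1+0+3=9 → 21/30 = 0.70000
  frog: TP=25, FP=2+3+1+1+1=8 → 25/33 = 0.75758
Weighted-precision = Σ (supportᵢ/N)·precisionᵢ with N=179: (37/179)·0.77419 + (36/179)·0.78947 + (32/179)·0.74194 + (13/179)·0.31250 + (26/179)·0.70000 + (35/179)·0.75758 = 0.7239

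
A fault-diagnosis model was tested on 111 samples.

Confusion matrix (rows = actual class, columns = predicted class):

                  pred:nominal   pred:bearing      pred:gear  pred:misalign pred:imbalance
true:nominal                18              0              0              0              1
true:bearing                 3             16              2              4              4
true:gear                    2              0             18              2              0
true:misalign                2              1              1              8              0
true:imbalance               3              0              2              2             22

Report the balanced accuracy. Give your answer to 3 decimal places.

Balanced accuracy = mean of per-class recall.
  nominal: recall = 18/19 = 0.9474
  bearing: recall = 16/29 = 0.5517
  gear: recall = 18/22 = 0.8182
  misalign: recall = 8/12 = 0.6667
  imbalance: recall = 22/29 = 0.7586
Mean = (0.9474 + 0.5517 + 0.8182 + 0.6667 + 0.7586) / 5 = 0.749

0.749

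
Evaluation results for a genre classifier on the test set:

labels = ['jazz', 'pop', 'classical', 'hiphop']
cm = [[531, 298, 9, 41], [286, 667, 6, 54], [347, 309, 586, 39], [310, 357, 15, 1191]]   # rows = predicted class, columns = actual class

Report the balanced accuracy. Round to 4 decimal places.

0.6548

Balanced accuracy = mean of per-class recall.
  jazz: recall = 531/1474 = 0.36024
  pop: recall = 667/1631 = 0.40895
  classical: recall = 586/616 = 0.95130
  hiphop: recall = 1191/1325 = 0.89887
Mean = (0.36024 + 0.40895 + 0.95130 + 0.89887) / 4 = 0.6548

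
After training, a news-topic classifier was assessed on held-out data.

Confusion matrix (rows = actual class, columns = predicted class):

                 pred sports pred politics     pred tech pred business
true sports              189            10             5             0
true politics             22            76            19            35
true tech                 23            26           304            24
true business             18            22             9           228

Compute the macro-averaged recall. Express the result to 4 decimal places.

0.7640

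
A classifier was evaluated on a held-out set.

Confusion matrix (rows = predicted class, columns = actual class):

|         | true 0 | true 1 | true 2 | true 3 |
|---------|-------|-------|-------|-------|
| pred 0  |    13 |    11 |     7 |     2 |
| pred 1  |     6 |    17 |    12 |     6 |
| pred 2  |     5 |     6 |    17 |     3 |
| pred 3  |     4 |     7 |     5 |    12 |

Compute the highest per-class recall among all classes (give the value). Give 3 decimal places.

0.522

Per-class recall (TP/(TP+FN)):
  0: TP=13, FN=6+5+4=15 → 13/28 = 0.4643
  1: TP=17, FN=11+6+7=24 → 17/41 = 0.4146
  2: TP=17, FN=7+12+5=24 → 17/41 = 0.4146
  3: TP=12, FN=2+6+3=11 → 12/23 = 0.5217
Highest is class '3' with recall = 0.522.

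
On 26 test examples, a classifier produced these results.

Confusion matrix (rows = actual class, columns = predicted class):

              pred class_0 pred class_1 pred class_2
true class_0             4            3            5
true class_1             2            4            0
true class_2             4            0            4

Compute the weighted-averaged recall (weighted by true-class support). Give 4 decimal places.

0.4615

Per-class recall (TP/(TP+FN)):
  class_0: TP=4, FN=3+5=8 → 4/12 = 0.33333
  class_1: TP=4, FN=2+0=2 → 4/6 = 0.66667
  class_2: TP=4, FN=4+0=4 → 4/8 = 0.50000
Weighted-recall = Σ (supportᵢ/N)·recallᵢ with N=26: (12/26)·0.33333 + (6/26)·0.66667 + (8/26)·0.50000 = 0.4615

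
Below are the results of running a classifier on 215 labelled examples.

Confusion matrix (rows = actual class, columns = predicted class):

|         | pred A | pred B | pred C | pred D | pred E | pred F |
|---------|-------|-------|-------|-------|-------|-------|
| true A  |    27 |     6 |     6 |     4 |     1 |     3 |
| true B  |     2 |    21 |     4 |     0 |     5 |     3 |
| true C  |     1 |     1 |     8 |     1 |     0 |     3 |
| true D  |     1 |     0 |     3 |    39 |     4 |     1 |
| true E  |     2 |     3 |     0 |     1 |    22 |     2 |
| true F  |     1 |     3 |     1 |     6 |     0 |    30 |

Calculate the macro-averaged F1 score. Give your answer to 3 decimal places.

Per-class F1 score (2·TP/(2·TP+FP+FN)):
  A: TP=27, FP=2+1+1+2+1=7, FN=6+6+4+1+3=20 → 54/81 = 0.6667
  B: TP=21, FP=6+1+0+3+3=13, FN=2+4+0+5+3=14 → 42/69 = 0.6087
  C: TP=8, FP=6+4+3+0+1=14, FN=1+1+1+0+3=6 → 16/36 = 0.4444
  D: TP=39, FP=4+0+1+1+6=12, FN=1+0+3+4+1=9 → 78/99 = 0.7879
  E: TP=22, FP=1+5+0+4+0=10, FN=2+3+0+1+2=8 → 44/62 = 0.7097
  F: TP=30, FP=3+3+3+1+2=12, FN=1+3+1+6+0=11 → 60/83 = 0.7229
Macro-F1 score = mean = (0.6667 + 0.6087 + 0.4444 + 0.7879 + 0.7097 + 0.7229) / 6 = 0.657

0.657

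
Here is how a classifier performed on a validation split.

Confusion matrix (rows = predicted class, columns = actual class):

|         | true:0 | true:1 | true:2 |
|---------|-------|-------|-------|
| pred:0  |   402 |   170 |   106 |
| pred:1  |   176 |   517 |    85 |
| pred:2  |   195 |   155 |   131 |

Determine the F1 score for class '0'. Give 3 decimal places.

One-vs-rest for '0': TP = diagonal; FP = other classes predicted '0'; FN = '0' predicted as other.
F1 score = 2·TP/(2·TP+FP+FN).
0: TP=402, FP=170+106=276, FN=176+195=371 → 804/1451 = 0.5541

0.554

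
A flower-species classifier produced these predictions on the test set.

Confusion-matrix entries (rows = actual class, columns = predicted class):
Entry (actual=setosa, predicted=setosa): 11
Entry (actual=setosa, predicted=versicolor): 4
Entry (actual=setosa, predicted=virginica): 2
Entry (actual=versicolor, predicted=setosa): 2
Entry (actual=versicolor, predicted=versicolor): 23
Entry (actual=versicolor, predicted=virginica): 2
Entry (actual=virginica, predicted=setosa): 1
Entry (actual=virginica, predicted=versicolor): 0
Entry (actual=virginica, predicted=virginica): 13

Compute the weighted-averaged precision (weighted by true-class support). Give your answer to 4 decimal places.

0.8114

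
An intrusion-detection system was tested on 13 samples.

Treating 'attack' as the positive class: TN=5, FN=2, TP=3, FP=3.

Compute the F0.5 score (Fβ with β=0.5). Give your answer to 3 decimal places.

Fβ = (1+β²)·TP / ((1+β²)·TP + β²·FN + FP), with β²=1/4
= 1.25·3 / (1.25·3 + 0.25·2 + 3) = 0.517

0.517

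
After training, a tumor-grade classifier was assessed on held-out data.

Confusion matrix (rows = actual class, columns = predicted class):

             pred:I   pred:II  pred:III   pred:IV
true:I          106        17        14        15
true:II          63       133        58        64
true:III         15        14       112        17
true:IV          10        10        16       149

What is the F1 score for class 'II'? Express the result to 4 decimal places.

0.5407

F1 score = 2·TP/(2·TP+FP+FN).
II: TP=133, FP=17+14+10=41, FN=63+58+64=185 → 266/492 = 0.54065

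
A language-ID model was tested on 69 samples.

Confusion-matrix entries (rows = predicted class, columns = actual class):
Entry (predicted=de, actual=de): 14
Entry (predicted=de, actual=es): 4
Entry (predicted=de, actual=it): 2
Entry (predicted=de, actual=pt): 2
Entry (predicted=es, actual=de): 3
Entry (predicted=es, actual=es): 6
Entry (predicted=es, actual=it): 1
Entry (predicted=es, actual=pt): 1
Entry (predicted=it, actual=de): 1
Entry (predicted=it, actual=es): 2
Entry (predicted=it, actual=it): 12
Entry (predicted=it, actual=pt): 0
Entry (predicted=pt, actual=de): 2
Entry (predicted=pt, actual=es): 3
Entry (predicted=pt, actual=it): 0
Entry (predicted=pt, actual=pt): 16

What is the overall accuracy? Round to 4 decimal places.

0.6957

Accuracy = trace / total = (14+6+12+16=48) / 69 = 48/69 = 0.6957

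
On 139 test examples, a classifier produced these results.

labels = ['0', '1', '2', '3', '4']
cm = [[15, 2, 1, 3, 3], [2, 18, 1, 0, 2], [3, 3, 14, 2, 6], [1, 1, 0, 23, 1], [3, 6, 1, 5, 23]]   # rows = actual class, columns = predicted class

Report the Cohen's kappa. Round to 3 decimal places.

0.585

Observed agreement pₒ = trace/N = 93/139 = 0.6691
Expected agreement pₑ = Σ (rowᵢ·colᵢ)/N² = (24·24 + 23·30 + 28·17 + 26·33 + 38·35)/139² = 0.2034
κ = (pₒ − pₑ)/(1 − pₑ) = (0.6691 − 0.2034)/(1 − 0.2034) = 0.585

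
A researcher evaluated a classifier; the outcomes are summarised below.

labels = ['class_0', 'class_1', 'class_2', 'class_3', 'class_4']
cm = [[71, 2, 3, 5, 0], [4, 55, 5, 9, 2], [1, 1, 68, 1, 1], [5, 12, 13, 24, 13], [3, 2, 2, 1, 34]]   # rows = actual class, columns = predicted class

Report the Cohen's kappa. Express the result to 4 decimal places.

0.6818

Observed agreement pₒ = trace/N = 252/337 = 0.74777
Expected agreement pₑ = Σ (rowᵢ·colᵢ)/N² = (81·84 + 75·72 + 72·91 + 67·40 + 42·50)/337² = 0.20724
κ = (pₒ − pₑ)/(1 − pₑ) = (0.74777 − 0.20724)/(1 − 0.20724) = 0.6818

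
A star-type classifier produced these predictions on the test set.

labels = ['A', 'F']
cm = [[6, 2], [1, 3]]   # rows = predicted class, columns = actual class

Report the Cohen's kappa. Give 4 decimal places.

Observed agreement pₒ = trace/N = 9/12 = 0.75000
Expected agreement pₑ = Σ (rowᵢ·colᵢ)/N² = (7·8 + 5·4)/12² = 0.52778
κ = (pₒ − pₑ)/(1 − pₑ) = (0.75000 − 0.52778)/(1 − 0.52778) = 0.4706

0.4706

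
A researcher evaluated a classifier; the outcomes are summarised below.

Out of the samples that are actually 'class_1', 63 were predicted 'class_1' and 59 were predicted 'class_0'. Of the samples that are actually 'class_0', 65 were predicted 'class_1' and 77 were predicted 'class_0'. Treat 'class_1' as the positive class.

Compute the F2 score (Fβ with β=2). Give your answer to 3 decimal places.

0.511

Fβ = (1+β²)·TP / ((1+β²)·TP + β²·FN + FP), with β²=4
= 5·63 / (5·63 + 4·59 + 65) = 0.511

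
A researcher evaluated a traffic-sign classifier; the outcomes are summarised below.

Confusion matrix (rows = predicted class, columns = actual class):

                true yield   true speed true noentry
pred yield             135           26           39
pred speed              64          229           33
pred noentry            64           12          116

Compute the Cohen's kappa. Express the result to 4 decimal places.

Observed agreement pₒ = trace/N = 480/718 = 0.66852
Expected agreement pₑ = Σ (rowᵢ·colᵢ)/N² = (263·200 + 267·326 + 188·192)/718² = 0.34089
κ = (pₒ − pₑ)/(1 − pₑ) = (0.66852 − 0.34089)/(1 − 0.34089) = 0.4971

0.4971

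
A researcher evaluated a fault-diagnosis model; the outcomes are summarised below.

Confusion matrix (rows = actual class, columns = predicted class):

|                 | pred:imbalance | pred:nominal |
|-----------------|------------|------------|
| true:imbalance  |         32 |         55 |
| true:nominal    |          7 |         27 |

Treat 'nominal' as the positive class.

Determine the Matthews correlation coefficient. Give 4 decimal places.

MCC = (TP·TN − FP·FN) / √((TP+FP)(TP+FN)(TN+FP)(TN+FN))
Numerator = 27·32 − 55·7 = 479
Denominator = √(82·34·87·39) = √9459684 = 3075.6599
MCC = 479 / 3075.6599 = 0.1557

0.1557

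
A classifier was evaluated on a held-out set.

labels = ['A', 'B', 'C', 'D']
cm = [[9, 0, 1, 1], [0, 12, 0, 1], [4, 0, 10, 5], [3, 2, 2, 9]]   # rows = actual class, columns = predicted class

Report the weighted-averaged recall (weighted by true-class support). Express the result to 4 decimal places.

0.6780

Per-class recall (TP/(TP+FN)):
  A: TP=9, FN=0+1+1=2 → 9/11 = 0.81818
  B: TP=12, FN=0+0+1=1 → 12/13 = 0.92308
  C: TP=10, FN=4+0+5=9 → 10/19 = 0.52632
  D: TP=9, FN=3+2+2=7 → 9/16 = 0.56250
Weighted-recall = Σ (supportᵢ/N)·recallᵢ with N=59: (11/59)·0.81818 + (13/59)·0.92308 + (19/59)·0.52632 + (16/59)·0.56250 = 0.6780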